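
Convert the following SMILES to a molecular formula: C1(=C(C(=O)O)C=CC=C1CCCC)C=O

C12H14O3

Heavy atoms from the SMILES: 12 C, 3 O.
Implicit hydrogens by atom environment:
  3 × C: 2 H each → 6
  3 × C (aromatic): 1 H each → 3
  3 × C (aromatic): no H
  2 × O: no H
  1 × C: 3 H
  1 × C: 1 H
  1 × C: no H
  1 × O: 1 H
  Total hydrogens = 14.
Molecular formula: C12H14O3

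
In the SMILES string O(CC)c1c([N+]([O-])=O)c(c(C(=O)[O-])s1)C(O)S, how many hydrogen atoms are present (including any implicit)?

Hydrogens are implicit in SMILES; fill each atom to its normal valence:
  4 × C (aromatic): no H
  3 × O: no H
  2 × O (charge -1): no H
  1 × C: 3 H
  1 × C: 2 H
  1 × C: 1 H
  1 × C: no H
  1 × N (charge +1): no H
  1 × O: 1 H
  1 × S: 1 H
  1 × S (aromatic): no H
  Total hydrogens = 8.

8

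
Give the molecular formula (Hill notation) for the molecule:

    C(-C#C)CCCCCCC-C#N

Heavy atoms from the SMILES: 11 C, 1 N.
Implicit hydrogens by atom environment:
  8 × C: 2 H each → 16
  2 × C: no H
  1 × C: 1 H
  1 × N: no H
  Total hydrogens = 17.
Molecular formula: C11H17N

C11H17N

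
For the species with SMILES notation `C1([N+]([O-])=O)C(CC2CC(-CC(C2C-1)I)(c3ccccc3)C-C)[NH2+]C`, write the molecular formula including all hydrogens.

Heavy atoms from the SMILES: 19 C, 1 I, 2 N, 2 O.
Implicit hydrogens by atom environment:
  5 × C: 2 H each → 10
  5 × C: 1 H each → 5
  5 × C (aromatic): 1 H each → 5
  2 × C: 3 H each → 6
  1 × C: no H
  1 × C (aromatic): no H
  1 × I: no H
  1 × N (charge +1): 2 H
  1 × N (charge +1): no H
  1 × O: no H
  1 × O (charge -1): no H
  Total hydrogens = 28.
Net charge +1.
Molecular formula: C19H28IN2O2+

C19H28IN2O2+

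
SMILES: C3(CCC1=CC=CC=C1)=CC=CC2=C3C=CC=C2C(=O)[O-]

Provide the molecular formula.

C19H15O2-

Heavy atoms from the SMILES: 19 C, 2 O.
Implicit hydrogens by atom environment:
  11 × C (aromatic): 1 H each → 11
  5 × C (aromatic): no H
  2 × C: 2 H each → 4
  1 × C: no H
  1 × O: no H
  1 × O (charge -1): no H
  Total hydrogens = 15.
Net charge -1.
Molecular formula: C19H15O2-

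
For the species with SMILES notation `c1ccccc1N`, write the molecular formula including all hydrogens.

C6H7N

Heavy atoms from the SMILES: 6 C, 1 N.
Implicit hydrogens by atom environment:
  5 × C (aromatic): 1 H each → 5
  1 × C (aromatic): no H
  1 × N: 2 H
  Total hydrogens = 7.
Molecular formula: C6H7N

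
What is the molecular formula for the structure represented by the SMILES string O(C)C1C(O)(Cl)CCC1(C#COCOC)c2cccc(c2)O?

C16H19ClO5

Heavy atoms from the SMILES: 16 C, 1 Cl, 5 O.
Implicit hydrogens by atom environment:
  4 × C (aromatic): 1 H each → 4
  4 × C: no H
  3 × C: 2 H each → 6
  3 × O: no H
  2 × C: 3 H each → 6
  2 × C (aromatic): no H
  2 × O: 1 H each → 2
  1 × C: 1 H
  1 × Cl: no H
  Total hydrogens = 19.
Molecular formula: C16H19ClO5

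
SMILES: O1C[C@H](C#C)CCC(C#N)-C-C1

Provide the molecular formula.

Heavy atoms from the SMILES: 10 C, 1 N, 1 O.
Implicit hydrogens by atom environment:
  5 × C: 2 H each → 10
  3 × C: 1 H each → 3
  2 × C: no H
  1 × N: no H
  1 × O: no H
  Total hydrogens = 13.
Molecular formula: C10H13NO

C10H13NO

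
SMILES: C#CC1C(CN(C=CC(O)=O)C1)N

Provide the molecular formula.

C9H12N2O2

Heavy atoms from the SMILES: 9 C, 2 N, 2 O.
Implicit hydrogens by atom environment:
  5 × C: 1 H each → 5
  2 × C: 2 H each → 4
  2 × C: no H
  1 × N: 2 H
  1 × N: no H
  1 × O: 1 H
  1 × O: no H
  Total hydrogens = 12.
Molecular formula: C9H12N2O2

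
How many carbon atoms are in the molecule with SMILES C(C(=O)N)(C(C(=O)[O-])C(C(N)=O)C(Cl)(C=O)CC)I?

The symbol for carbon appears 10 times in the SMILES. (Cl is a single chlorine, not C + l.)

10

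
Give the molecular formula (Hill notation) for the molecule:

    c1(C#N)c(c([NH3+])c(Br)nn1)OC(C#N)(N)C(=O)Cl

C8H5BrClN6O2+

Heavy atoms from the SMILES: 1 Br, 8 C, 1 Cl, 6 N, 2 O.
Implicit hydrogens by atom environment:
  4 × C (aromatic): no H
  4 × C: no H
  2 × N (aromatic): no H
  2 × N: no H
  2 × O: no H
  1 × Br: no H
  1 × Cl: no H
  1 × N (charge +1): 3 H
  1 × N: 2 H
  Total hydrogens = 5.
Net charge +1.
Molecular formula: C8H5BrClN6O2+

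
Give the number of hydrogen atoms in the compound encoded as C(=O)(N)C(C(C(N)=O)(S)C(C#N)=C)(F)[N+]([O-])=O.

Hydrogens are implicit in SMILES; fill each atom to its normal valence:
  6 × C: no H
  3 × O: no H
  2 × N: 2 H each → 4
  1 × C: 2 H
  1 × F: no H
  1 × N (charge +1): no H
  1 × N: no H
  1 × O (charge -1): no H
  1 × S: 1 H
  Total hydrogens = 7.

7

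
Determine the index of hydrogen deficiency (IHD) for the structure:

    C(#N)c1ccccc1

Molecular formula from the SMILES: C7H5N.
DoU = (2C + 2 + N − H − X)/2 = (2·7 + 2 + 1 − 5 − 0)/2 = 12/2 = 6.
(Structurally: 1 ring(s) + 5 π bond(s) = 6.)

6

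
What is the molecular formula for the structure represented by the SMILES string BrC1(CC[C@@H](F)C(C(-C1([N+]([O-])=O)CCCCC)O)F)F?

C12H19BrF3NO3

Heavy atoms from the SMILES: 1 Br, 12 C, 3 F, 1 N, 3 O.
Implicit hydrogens by atom environment:
  6 × C: 2 H each → 12
  3 × C: 1 H each → 3
  3 × F: no H
  2 × C: no H
  1 × Br: no H
  1 × C: 3 H
  1 × N (charge +1): no H
  1 × O: 1 H
  1 × O: no H
  1 × O (charge -1): no H
  Total hydrogens = 19.
Molecular formula: C12H19BrF3NO3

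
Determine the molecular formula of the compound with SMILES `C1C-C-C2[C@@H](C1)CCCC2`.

C10H18

Heavy atoms from the SMILES: 10 C.
Implicit hydrogens by atom environment:
  8 × C: 2 H each → 16
  2 × C: 1 H each → 2
  Total hydrogens = 18.
Molecular formula: C10H18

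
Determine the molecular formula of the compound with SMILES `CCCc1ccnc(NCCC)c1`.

C11H18N2

Heavy atoms from the SMILES: 11 C, 2 N.
Implicit hydrogens by atom environment:
  4 × C: 2 H each → 8
  3 × C (aromatic): 1 H each → 3
  2 × C: 3 H each → 6
  2 × C (aromatic): no H
  1 × N: 1 H
  1 × N (aromatic): no H
  Total hydrogens = 18.
Molecular formula: C11H18N2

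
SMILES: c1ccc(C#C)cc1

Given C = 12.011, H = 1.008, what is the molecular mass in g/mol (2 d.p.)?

Molecular formula: C8H6.
M = 8×12.011 + 6×1.008 = 102.14 g/mol.

102.14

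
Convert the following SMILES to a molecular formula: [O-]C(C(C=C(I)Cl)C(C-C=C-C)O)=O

C9H11ClIO3-

Heavy atoms from the SMILES: 9 C, 1 Cl, 1 I, 3 O.
Implicit hydrogens by atom environment:
  5 × C: 1 H each → 5
  2 × C: no H
  1 × C: 3 H
  1 × C: 2 H
  1 × Cl: no H
  1 × I: no H
  1 × O: 1 H
  1 × O: no H
  1 × O (charge -1): no H
  Total hydrogens = 11.
Net charge -1.
Molecular formula: C9H11ClIO3-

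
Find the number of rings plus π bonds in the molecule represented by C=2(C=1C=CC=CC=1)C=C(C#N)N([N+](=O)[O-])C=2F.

Molecular formula from the SMILES: C11H6FN3O2.
DoU = (2C + 2 + N − H − X)/2 = (2·11 + 2 + 3 − 6 − 1)/2 = 20/2 = 10.
(Structurally: 2 ring(s) + 8 π bond(s) = 10.)

10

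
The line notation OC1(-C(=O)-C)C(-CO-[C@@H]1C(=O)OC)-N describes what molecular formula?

Heavy atoms from the SMILES: 8 C, 1 N, 5 O.
Implicit hydrogens by atom environment:
  4 × O: no H
  3 × C: no H
  2 × C: 3 H each → 6
  2 × C: 1 H each → 2
  1 × C: 2 H
  1 × N: 2 H
  1 × O: 1 H
  Total hydrogens = 13.
Molecular formula: C8H13NO5

C8H13NO5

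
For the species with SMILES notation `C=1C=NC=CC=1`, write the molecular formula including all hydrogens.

Heavy atoms from the SMILES: 5 C, 1 N.
Implicit hydrogens by atom environment:
  5 × C (aromatic): 1 H each → 5
  1 × N (aromatic): no H
  Total hydrogens = 5.
Molecular formula: C5H5N

C5H5N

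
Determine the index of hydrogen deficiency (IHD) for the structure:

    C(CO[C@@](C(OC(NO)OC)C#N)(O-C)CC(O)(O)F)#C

4

Molecular formula from the SMILES: C11H17FN2O7.
DoU = (2C + 2 + N − H − X)/2 = (2·11 + 2 + 2 − 17 − 1)/2 = 8/2 = 4.
(Structurally: 0 ring(s) + 4 π bond(s) = 4.)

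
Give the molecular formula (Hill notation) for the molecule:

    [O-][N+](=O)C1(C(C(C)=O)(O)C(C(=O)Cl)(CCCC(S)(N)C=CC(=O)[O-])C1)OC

C15H20ClN2O8S-

Heavy atoms from the SMILES: 15 C, 1 Cl, 2 N, 8 O, 1 S.
Implicit hydrogens by atom environment:
  7 × C: no H
  5 × O: no H
  4 × C: 2 H each → 8
  2 × C: 3 H each → 6
  2 × C: 1 H each → 2
  2 × O (charge -1): no H
  1 × Cl: no H
  1 × N: 2 H
  1 × N (charge +1): no H
  1 × O: 1 H
  1 × S: 1 H
  Total hydrogens = 20.
Net charge -1.
Molecular formula: C15H20ClN2O8S-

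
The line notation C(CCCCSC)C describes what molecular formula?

Heavy atoms from the SMILES: 7 C, 1 S.
Implicit hydrogens by atom environment:
  5 × C: 2 H each → 10
  2 × C: 3 H each → 6
  1 × S: no H
  Total hydrogens = 16.
Molecular formula: C7H16S

C7H16S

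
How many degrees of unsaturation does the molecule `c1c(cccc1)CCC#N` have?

6

Molecular formula from the SMILES: C9H9N.
DoU = (2C + 2 + N − H − X)/2 = (2·9 + 2 + 1 − 9 − 0)/2 = 12/2 = 6.
(Structurally: 1 ring(s) + 5 π bond(s) = 6.)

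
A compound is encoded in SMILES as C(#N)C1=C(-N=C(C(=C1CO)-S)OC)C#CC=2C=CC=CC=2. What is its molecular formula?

C16H12N2O2S

Heavy atoms from the SMILES: 16 C, 2 N, 2 O, 1 S.
Implicit hydrogens by atom environment:
  6 × C (aromatic): no H
  5 × C (aromatic): 1 H each → 5
  3 × C: no H
  1 × C: 3 H
  1 × C: 2 H
  1 × N (aromatic): no H
  1 × N: no H
  1 × O: 1 H
  1 × O: no H
  1 × S: 1 H
  Total hydrogens = 12.
Molecular formula: C16H12N2O2S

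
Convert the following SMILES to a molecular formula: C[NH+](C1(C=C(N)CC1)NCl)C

Heavy atoms from the SMILES: 7 C, 1 Cl, 3 N.
Implicit hydrogens by atom environment:
  2 × C: 3 H each → 6
  2 × C: 2 H each → 4
  2 × C: no H
  1 × C: 1 H
  1 × Cl: no H
  1 × N: 2 H
  1 × N: 1 H
  1 × N (charge +1): 1 H
  Total hydrogens = 15.
Net charge +1.
Molecular formula: C7H15ClN3+

C7H15ClN3+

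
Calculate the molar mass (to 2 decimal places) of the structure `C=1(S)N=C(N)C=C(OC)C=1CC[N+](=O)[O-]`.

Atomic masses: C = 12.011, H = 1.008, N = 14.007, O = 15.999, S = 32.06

229.25

Molecular formula: C8H11N3O3S.
M = 8×12.011 + 11×1.008 + 3×14.007 + 3×15.999 + 1×32.06 = 229.25 g/mol.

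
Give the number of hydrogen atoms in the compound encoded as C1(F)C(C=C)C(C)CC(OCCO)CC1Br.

20

Hydrogens are implicit in SMILES; fill each atom to its normal valence:
  6 × C: 1 H each → 6
  5 × C: 2 H each → 10
  1 × Br: no H
  1 × C: 3 H
  1 × F: no H
  1 × O: 1 H
  1 × O: no H
  Total hydrogens = 20.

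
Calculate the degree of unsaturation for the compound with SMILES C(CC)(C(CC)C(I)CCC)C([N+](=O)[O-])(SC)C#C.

Molecular formula from the SMILES: C14H24INO2S.
DoU = (2C + 2 + N − H − X)/2 = (2·14 + 2 + 1 − 24 − 1)/2 = 6/2 = 3.
(Structurally: 0 ring(s) + 3 π bond(s) = 3.)

3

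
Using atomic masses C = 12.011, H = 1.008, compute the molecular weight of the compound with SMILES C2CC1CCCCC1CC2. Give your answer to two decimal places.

138.25

Molecular formula: C10H18.
M = 10×12.011 + 18×1.008 = 138.25 g/mol.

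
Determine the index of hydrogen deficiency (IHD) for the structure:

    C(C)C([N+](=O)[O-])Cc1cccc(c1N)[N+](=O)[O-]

Molecular formula from the SMILES: C10H13N3O4.
DoU = (2C + 2 + N − H − X)/2 = (2·10 + 2 + 3 − 13 − 0)/2 = 12/2 = 6.
(Structurally: 1 ring(s) + 5 π bond(s) = 6.)

6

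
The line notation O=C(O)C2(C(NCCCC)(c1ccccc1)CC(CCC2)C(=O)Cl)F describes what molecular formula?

C19H25ClFNO3

Heavy atoms from the SMILES: 19 C, 1 Cl, 1 F, 1 N, 3 O.
Implicit hydrogens by atom environment:
  7 × C: 2 H each → 14
  5 × C (aromatic): 1 H each → 5
  4 × C: no H
  2 × O: no H
  1 × C: 3 H
  1 × C: 1 H
  1 × C (aromatic): no H
  1 × Cl: no H
  1 × F: no H
  1 × N: 1 H
  1 × O: 1 H
  Total hydrogens = 25.
Molecular formula: C19H25ClFNO3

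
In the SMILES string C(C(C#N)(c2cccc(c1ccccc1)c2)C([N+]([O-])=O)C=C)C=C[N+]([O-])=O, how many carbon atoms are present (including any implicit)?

The symbol for carbon appears 20 times in the SMILES. Lowercase c denotes aromatic carbon and counts toward C.

20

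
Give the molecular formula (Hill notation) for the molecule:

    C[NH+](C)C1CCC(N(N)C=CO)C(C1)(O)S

Heavy atoms from the SMILES: 10 C, 3 N, 2 O, 1 S.
Implicit hydrogens by atom environment:
  4 × C: 1 H each → 4
  3 × C: 2 H each → 6
  2 × C: 3 H each → 6
  2 × O: 1 H each → 2
  1 × C: no H
  1 × N: 2 H
  1 × N (charge +1): 1 H
  1 × N: no H
  1 × S: 1 H
  Total hydrogens = 22.
Net charge +1.
Molecular formula: C10H22N3O2S+

C10H22N3O2S+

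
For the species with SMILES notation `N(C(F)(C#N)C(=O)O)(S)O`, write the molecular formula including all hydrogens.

Heavy atoms from the SMILES: 3 C, 1 F, 2 N, 3 O, 1 S.
Implicit hydrogens by atom environment:
  3 × C: no H
  2 × N: no H
  2 × O: 1 H each → 2
  1 × F: no H
  1 × O: no H
  1 × S: 1 H
  Total hydrogens = 3.
Molecular formula: C3H3FN2O3S

C3H3FN2O3S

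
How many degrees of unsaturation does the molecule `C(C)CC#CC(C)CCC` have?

Molecular formula from the SMILES: C10H18.
DoU = (2C + 2 + N − H − X)/2 = (2·10 + 2 + 0 − 18 − 0)/2 = 4/2 = 2.
(Structurally: 0 ring(s) + 2 π bond(s) = 2.)

2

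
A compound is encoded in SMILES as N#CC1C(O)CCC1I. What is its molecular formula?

C6H8INO

Heavy atoms from the SMILES: 6 C, 1 I, 1 N, 1 O.
Implicit hydrogens by atom environment:
  3 × C: 1 H each → 3
  2 × C: 2 H each → 4
  1 × C: no H
  1 × I: no H
  1 × N: no H
  1 × O: 1 H
  Total hydrogens = 8.
Molecular formula: C6H8INO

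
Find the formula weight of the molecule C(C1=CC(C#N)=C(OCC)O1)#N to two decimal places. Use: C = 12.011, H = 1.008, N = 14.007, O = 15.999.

162.15

Molecular formula: C8H6N2O2.
M = 8×12.011 + 6×1.008 + 2×14.007 + 2×15.999 = 162.15 g/mol.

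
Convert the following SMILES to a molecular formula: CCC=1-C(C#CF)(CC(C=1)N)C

Heavy atoms from the SMILES: 10 C, 1 F, 1 N.
Implicit hydrogens by atom environment:
  4 × C: no H
  2 × C: 3 H each → 6
  2 × C: 2 H each → 4
  2 × C: 1 H each → 2
  1 × F: no H
  1 × N: 2 H
  Total hydrogens = 14.
Molecular formula: C10H14FN

C10H14FN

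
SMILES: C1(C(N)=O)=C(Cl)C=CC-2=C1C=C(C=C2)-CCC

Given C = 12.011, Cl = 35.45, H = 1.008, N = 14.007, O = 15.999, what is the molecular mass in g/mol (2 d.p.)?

247.72

Molecular formula: C14H14ClNO.
M = 14×12.011 + 1×35.45 + 14×1.008 + 1×14.007 + 1×15.999 = 247.72 g/mol.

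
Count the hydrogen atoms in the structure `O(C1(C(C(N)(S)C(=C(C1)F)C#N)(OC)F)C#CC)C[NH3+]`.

Hydrogens are implicit in SMILES; fill each atom to its normal valence:
  8 × C: no H
  2 × C: 3 H each → 6
  2 × C: 2 H each → 4
  2 × F: no H
  2 × O: no H
  1 × N (charge +1): 3 H
  1 × N: 2 H
  1 × N: no H
  1 × S: 1 H
  Total hydrogens = 16.

16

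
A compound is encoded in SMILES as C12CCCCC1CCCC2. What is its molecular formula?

Heavy atoms from the SMILES: 10 C.
Implicit hydrogens by atom environment:
  8 × C: 2 H each → 16
  2 × C: 1 H each → 2
  Total hydrogens = 18.
Molecular formula: C10H18

C10H18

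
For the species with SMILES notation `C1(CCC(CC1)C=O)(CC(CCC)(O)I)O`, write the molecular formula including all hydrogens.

Heavy atoms from the SMILES: 12 C, 1 I, 3 O.
Implicit hydrogens by atom environment:
  7 × C: 2 H each → 14
  2 × C: 1 H each → 2
  2 × C: no H
  2 × O: 1 H each → 2
  1 × C: 3 H
  1 × I: no H
  1 × O: no H
  Total hydrogens = 21.
Molecular formula: C12H21IO3

C12H21IO3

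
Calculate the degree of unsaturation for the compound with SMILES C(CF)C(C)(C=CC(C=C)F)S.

Molecular formula from the SMILES: C9H14F2S.
DoU = (2C + 2 + N − H − X)/2 = (2·9 + 2 + 0 − 14 − 2)/2 = 4/2 = 2.
(Structurally: 0 ring(s) + 2 π bond(s) = 2.)

2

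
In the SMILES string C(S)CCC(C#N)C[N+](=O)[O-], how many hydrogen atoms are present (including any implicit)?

Hydrogens are implicit in SMILES; fill each atom to its normal valence:
  4 × C: 2 H each → 8
  1 × C: 1 H
  1 × C: no H
  1 × N: no H
  1 × N (charge +1): no H
  1 × O: no H
  1 × O (charge -1): no H
  1 × S: 1 H
  Total hydrogens = 10.

10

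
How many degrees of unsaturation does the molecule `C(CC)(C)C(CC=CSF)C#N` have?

Molecular formula from the SMILES: C9H14FNS.
DoU = (2C + 2 + N − H − X)/2 = (2·9 + 2 + 1 − 14 − 1)/2 = 6/2 = 3.
(Structurally: 0 ring(s) + 3 π bond(s) = 3.)

3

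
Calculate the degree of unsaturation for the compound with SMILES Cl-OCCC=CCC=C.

2

Molecular formula from the SMILES: C7H11ClO.
DoU = (2C + 2 + N − H − X)/2 = (2·7 + 2 + 0 − 11 − 1)/2 = 4/2 = 2.
(Structurally: 0 ring(s) + 2 π bond(s) = 2.)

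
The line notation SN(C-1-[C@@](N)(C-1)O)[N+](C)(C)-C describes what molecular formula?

Heavy atoms from the SMILES: 6 C, 3 N, 1 O, 1 S.
Implicit hydrogens by atom environment:
  3 × C: 3 H each → 9
  1 × C: 2 H
  1 × C: 1 H
  1 × C: no H
  1 × N: 2 H
  1 × N: no H
  1 × N (charge +1): no H
  1 × O: 1 H
  1 × S: 1 H
  Total hydrogens = 16.
Net charge +1.
Molecular formula: C6H16N3OS+

C6H16N3OS+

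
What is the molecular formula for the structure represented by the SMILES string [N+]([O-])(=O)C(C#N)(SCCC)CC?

Heavy atoms from the SMILES: 7 C, 2 N, 2 O, 1 S.
Implicit hydrogens by atom environment:
  3 × C: 2 H each → 6
  2 × C: 3 H each → 6
  2 × C: no H
  1 × N: no H
  1 × N (charge +1): no H
  1 × O: no H
  1 × O (charge -1): no H
  1 × S: no H
  Total hydrogens = 12.
Molecular formula: C7H12N2O2S

C7H12N2O2S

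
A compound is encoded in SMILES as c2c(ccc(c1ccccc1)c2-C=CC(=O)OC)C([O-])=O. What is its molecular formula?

C17H13O4-

Heavy atoms from the SMILES: 17 C, 4 O.
Implicit hydrogens by atom environment:
  8 × C (aromatic): 1 H each → 8
  4 × C (aromatic): no H
  3 × O: no H
  2 × C: 1 H each → 2
  2 × C: no H
  1 × C: 3 H
  1 × O (charge -1): no H
  Total hydrogens = 13.
Net charge -1.
Molecular formula: C17H13O4-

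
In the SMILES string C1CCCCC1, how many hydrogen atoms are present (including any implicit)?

12

Hydrogens are implicit in SMILES; fill each atom to its normal valence:
  6 × C: 2 H each → 12
  Total hydrogens = 12.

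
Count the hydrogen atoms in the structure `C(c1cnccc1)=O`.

5

Hydrogens are implicit in SMILES; fill each atom to its normal valence:
  4 × C (aromatic): 1 H each → 4
  1 × C: 1 H
  1 × C (aromatic): no H
  1 × N (aromatic): no H
  1 × O: no H
  Total hydrogens = 5.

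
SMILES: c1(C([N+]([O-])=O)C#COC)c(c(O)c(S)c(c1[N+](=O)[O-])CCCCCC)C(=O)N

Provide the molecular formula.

C17H21N3O7S

Heavy atoms from the SMILES: 17 C, 3 N, 7 O, 1 S.
Implicit hydrogens by atom environment:
  6 × C (aromatic): no H
  5 × C: 2 H each → 10
  4 × O: no H
  3 × C: no H
  2 × C: 3 H each → 6
  2 × N (charge +1): no H
  2 × O (charge -1): no H
  1 × C: 1 H
  1 × N: 2 H
  1 × O: 1 H
  1 × S: 1 H
  Total hydrogens = 21.
Molecular formula: C17H21N3O7S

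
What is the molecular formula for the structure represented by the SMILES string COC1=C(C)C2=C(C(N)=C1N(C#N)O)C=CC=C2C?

Heavy atoms from the SMILES: 14 C, 3 N, 2 O.
Implicit hydrogens by atom environment:
  7 × C (aromatic): no H
  3 × C: 3 H each → 9
  3 × C (aromatic): 1 H each → 3
  2 × N: no H
  1 × C: no H
  1 × N: 2 H
  1 × O: 1 H
  1 × O: no H
  Total hydrogens = 15.
Molecular formula: C14H15N3O2

C14H15N3O2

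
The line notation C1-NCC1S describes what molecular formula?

Heavy atoms from the SMILES: 3 C, 1 N, 1 S.
Implicit hydrogens by atom environment:
  2 × C: 2 H each → 4
  1 × C: 1 H
  1 × N: 1 H
  1 × S: 1 H
  Total hydrogens = 7.
Molecular formula: C3H7NS

C3H7NS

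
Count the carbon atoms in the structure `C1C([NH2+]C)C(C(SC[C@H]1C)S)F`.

The symbol for carbon appears 8 times in the SMILES.

8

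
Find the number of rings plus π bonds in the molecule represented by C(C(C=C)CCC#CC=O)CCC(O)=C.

Molecular formula from the SMILES: C13H18O2.
DoU = (2C + 2 + N − H − X)/2 = (2·13 + 2 + 0 − 18 − 0)/2 = 10/2 = 5.
(Structurally: 0 ring(s) + 5 π bond(s) = 5.)

5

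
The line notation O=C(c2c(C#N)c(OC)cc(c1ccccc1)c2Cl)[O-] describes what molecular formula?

Heavy atoms from the SMILES: 15 C, 1 Cl, 1 N, 3 O.
Implicit hydrogens by atom environment:
  6 × C (aromatic): 1 H each → 6
  6 × C (aromatic): no H
  2 × C: no H
  2 × O: no H
  1 × C: 3 H
  1 × Cl: no H
  1 × N: no H
  1 × O (charge -1): no H
  Total hydrogens = 9.
Net charge -1.
Molecular formula: C15H9ClNO3-

C15H9ClNO3-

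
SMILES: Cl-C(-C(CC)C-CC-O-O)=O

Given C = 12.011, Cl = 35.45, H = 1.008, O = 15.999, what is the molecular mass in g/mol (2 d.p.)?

Molecular formula: C7H13ClO3.
M = 7×12.011 + 1×35.45 + 13×1.008 + 3×15.999 = 180.63 g/mol.

180.63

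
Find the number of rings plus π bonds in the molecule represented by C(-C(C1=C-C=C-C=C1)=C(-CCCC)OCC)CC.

Molecular formula from the SMILES: C17H26O.
DoU = (2C + 2 + N − H − X)/2 = (2·17 + 2 + 0 − 26 − 0)/2 = 10/2 = 5.
(Structurally: 1 ring(s) + 4 π bond(s) = 5.)

5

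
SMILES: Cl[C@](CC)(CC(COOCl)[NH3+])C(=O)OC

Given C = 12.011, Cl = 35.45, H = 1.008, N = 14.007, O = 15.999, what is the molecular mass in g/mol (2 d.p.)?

261.12

Molecular formula: C8H16Cl2NO4+.
M = 8×12.011 + 2×35.45 + 16×1.008 + 1×14.007 + 4×15.999 = 261.12 g/mol.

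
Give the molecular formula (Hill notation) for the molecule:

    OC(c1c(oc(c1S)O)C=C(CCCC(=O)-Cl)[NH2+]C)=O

Heavy atoms from the SMILES: 12 C, 1 Cl, 1 N, 5 O, 1 S.
Implicit hydrogens by atom environment:
  4 × C (aromatic): no H
  3 × C: 2 H each → 6
  3 × C: no H
  2 × O: 1 H each → 2
  2 × O: no H
  1 × C: 3 H
  1 × C: 1 H
  1 × Cl: no H
  1 × N (charge +1): 2 H
  1 × O (aromatic): no H
  1 × S: 1 H
  Total hydrogens = 15.
Net charge +1.
Molecular formula: C12H15ClNO5S+

C12H15ClNO5S+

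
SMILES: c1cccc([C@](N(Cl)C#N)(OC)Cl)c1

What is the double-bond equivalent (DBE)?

6

Molecular formula from the SMILES: C9H8Cl2N2O.
DoU = (2C + 2 + N − H − X)/2 = (2·9 + 2 + 2 − 8 − 2)/2 = 12/2 = 6.
(Structurally: 1 ring(s) + 5 π bond(s) = 6.)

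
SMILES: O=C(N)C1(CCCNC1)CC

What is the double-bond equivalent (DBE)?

2

Molecular formula from the SMILES: C8H16N2O.
DoU = (2C + 2 + N − H − X)/2 = (2·8 + 2 + 2 − 16 − 0)/2 = 4/2 = 2.
(Structurally: 1 ring(s) + 1 π bond(s) = 2.)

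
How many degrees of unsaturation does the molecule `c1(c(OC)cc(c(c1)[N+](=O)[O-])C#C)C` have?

7

Molecular formula from the SMILES: C10H9NO3.
DoU = (2C + 2 + N − H − X)/2 = (2·10 + 2 + 1 − 9 − 0)/2 = 14/2 = 7.
(Structurally: 1 ring(s) + 6 π bond(s) = 7.)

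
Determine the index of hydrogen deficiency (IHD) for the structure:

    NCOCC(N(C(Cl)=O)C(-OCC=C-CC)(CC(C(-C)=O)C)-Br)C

3

Molecular formula from the SMILES: C16H28BrClN2O4.
DoU = (2C + 2 + N − H − X)/2 = (2·16 + 2 + 2 − 28 − 2)/2 = 6/2 = 3.
(Structurally: 0 ring(s) + 3 π bond(s) = 3.)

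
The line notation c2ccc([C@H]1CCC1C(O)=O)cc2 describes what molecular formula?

C11H12O2

Heavy atoms from the SMILES: 11 C, 2 O.
Implicit hydrogens by atom environment:
  5 × C (aromatic): 1 H each → 5
  2 × C: 2 H each → 4
  2 × C: 1 H each → 2
  1 × C: no H
  1 × C (aromatic): no H
  1 × O: 1 H
  1 × O: no H
  Total hydrogens = 12.
Molecular formula: C11H12O2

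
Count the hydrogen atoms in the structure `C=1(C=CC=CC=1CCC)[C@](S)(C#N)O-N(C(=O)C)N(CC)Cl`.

20

Hydrogens are implicit in SMILES; fill each atom to its normal valence:
  4 × C (aromatic): 1 H each → 4
  3 × C: 3 H each → 9
  3 × C: 2 H each → 6
  3 × C: no H
  3 × N: no H
  2 × C (aromatic): no H
  2 × O: no H
  1 × Cl: no H
  1 × S: 1 H
  Total hydrogens = 20.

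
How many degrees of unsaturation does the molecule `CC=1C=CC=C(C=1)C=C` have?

Molecular formula from the SMILES: C9H10.
DoU = (2C + 2 + N − H − X)/2 = (2·9 + 2 + 0 − 10 − 0)/2 = 10/2 = 5.
(Structurally: 1 ring(s) + 4 π bond(s) = 5.)

5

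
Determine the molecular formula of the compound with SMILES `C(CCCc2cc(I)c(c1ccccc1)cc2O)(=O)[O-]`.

Heavy atoms from the SMILES: 16 C, 1 I, 3 O.
Implicit hydrogens by atom environment:
  7 × C (aromatic): 1 H each → 7
  5 × C (aromatic): no H
  3 × C: 2 H each → 6
  1 × C: no H
  1 × I: no H
  1 × O: 1 H
  1 × O: no H
  1 × O (charge -1): no H
  Total hydrogens = 14.
Net charge -1.
Molecular formula: C16H14IO3-

C16H14IO3-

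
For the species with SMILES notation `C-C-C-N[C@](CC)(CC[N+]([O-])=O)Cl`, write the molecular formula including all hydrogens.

C8H17ClN2O2

Heavy atoms from the SMILES: 8 C, 1 Cl, 2 N, 2 O.
Implicit hydrogens by atom environment:
  5 × C: 2 H each → 10
  2 × C: 3 H each → 6
  1 × C: no H
  1 × Cl: no H
  1 × N: 1 H
  1 × N (charge +1): no H
  1 × O: no H
  1 × O (charge -1): no H
  Total hydrogens = 17.
Molecular formula: C8H17ClN2O2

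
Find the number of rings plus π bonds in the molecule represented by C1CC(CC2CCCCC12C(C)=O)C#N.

Molecular formula from the SMILES: C13H19NO.
DoU = (2C + 2 + N − H − X)/2 = (2·13 + 2 + 1 − 19 − 0)/2 = 10/2 = 5.
(Structurally: 2 ring(s) + 3 π bond(s) = 5.)

5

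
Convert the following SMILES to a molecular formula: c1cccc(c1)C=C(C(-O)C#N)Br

Heavy atoms from the SMILES: 1 Br, 10 C, 1 N, 1 O.
Implicit hydrogens by atom environment:
  5 × C (aromatic): 1 H each → 5
  2 × C: 1 H each → 2
  2 × C: no H
  1 × Br: no H
  1 × C (aromatic): no H
  1 × N: no H
  1 × O: 1 H
  Total hydrogens = 8.
Molecular formula: C10H8BrNO

C10H8BrNO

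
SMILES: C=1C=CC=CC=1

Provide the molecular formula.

Heavy atoms from the SMILES: 6 C.
Implicit hydrogens by atom environment:
  6 × C (aromatic): 1 H each → 6
  Total hydrogens = 6.
Molecular formula: C6H6

C6H6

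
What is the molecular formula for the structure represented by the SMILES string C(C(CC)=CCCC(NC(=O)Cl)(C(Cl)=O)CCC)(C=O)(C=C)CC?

C18H27Cl2NO3

Heavy atoms from the SMILES: 18 C, 2 Cl, 1 N, 3 O.
Implicit hydrogens by atom environment:
  7 × C: 2 H each → 14
  5 × C: no H
  3 × C: 3 H each → 9
  3 × C: 1 H each → 3
  3 × O: no H
  2 × Cl: no H
  1 × N: 1 H
  Total hydrogens = 27.
Molecular formula: C18H27Cl2NO3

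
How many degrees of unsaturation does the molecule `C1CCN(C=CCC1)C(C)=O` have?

Molecular formula from the SMILES: C9H15NO.
DoU = (2C + 2 + N − H − X)/2 = (2·9 + 2 + 1 − 15 − 0)/2 = 6/2 = 3.
(Structurally: 1 ring(s) + 2 π bond(s) = 3.)

3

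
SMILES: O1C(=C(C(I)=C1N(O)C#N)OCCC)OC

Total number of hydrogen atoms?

Hydrogens are implicit in SMILES; fill each atom to its normal valence:
  4 × C (aromatic): no H
  2 × C: 3 H each → 6
  2 × C: 2 H each → 4
  2 × N: no H
  2 × O: no H
  1 × C: no H
  1 × I: no H
  1 × O: 1 H
  1 × O (aromatic): no H
  Total hydrogens = 11.

11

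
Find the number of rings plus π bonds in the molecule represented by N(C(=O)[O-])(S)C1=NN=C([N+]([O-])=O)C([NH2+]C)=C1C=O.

7

Molecular formula from the SMILES: C7H7N5O5S.
DoU = (2C + 2 + N − H − X)/2 = (2·7 + 2 + 5 − 7 − 0)/2 = 14/2 = 7.
(Structurally: 1 ring(s) + 6 π bond(s) = 7.)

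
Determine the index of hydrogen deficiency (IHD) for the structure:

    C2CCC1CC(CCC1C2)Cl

Molecular formula from the SMILES: C10H17Cl.
DoU = (2C + 2 + N − H − X)/2 = (2·10 + 2 + 0 − 17 − 1)/2 = 4/2 = 2.
(Structurally: 2 ring(s) + 0 π bond(s) = 2.)

2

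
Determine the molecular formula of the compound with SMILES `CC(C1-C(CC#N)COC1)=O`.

Heavy atoms from the SMILES: 8 C, 1 N, 2 O.
Implicit hydrogens by atom environment:
  3 × C: 2 H each → 6
  2 × C: 1 H each → 2
  2 × C: no H
  2 × O: no H
  1 × C: 3 H
  1 × N: no H
  Total hydrogens = 11.
Molecular formula: C8H11NO2

C8H11NO2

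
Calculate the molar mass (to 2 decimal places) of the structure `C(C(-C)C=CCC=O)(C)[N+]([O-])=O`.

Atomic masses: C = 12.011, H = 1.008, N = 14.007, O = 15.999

171.20

Molecular formula: C8H13NO3.
M = 8×12.011 + 13×1.008 + 1×14.007 + 3×15.999 = 171.20 g/mol.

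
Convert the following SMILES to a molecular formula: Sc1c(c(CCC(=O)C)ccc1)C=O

Heavy atoms from the SMILES: 11 C, 2 O, 1 S.
Implicit hydrogens by atom environment:
  3 × C (aromatic): 1 H each → 3
  3 × C (aromatic): no H
  2 × C: 2 H each → 4
  2 × O: no H
  1 × C: 3 H
  1 × C: 1 H
  1 × C: no H
  1 × S: 1 H
  Total hydrogens = 12.
Molecular formula: C11H12O2S

C11H12O2S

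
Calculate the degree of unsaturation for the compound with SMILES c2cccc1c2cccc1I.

Molecular formula from the SMILES: C10H7I.
DoU = (2C + 2 + N − H − X)/2 = (2·10 + 2 + 0 − 7 − 1)/2 = 14/2 = 7.
(Structurally: 2 ring(s) + 5 π bond(s) = 7.)

7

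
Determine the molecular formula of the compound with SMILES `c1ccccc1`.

Heavy atoms from the SMILES: 6 C.
Implicit hydrogens by atom environment:
  6 × C (aromatic): 1 H each → 6
  Total hydrogens = 6.
Molecular formula: C6H6

C6H6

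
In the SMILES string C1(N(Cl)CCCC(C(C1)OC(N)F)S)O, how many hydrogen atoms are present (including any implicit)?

16

Hydrogens are implicit in SMILES; fill each atom to its normal valence:
  4 × C: 2 H each → 8
  4 × C: 1 H each → 4
  1 × Cl: no H
  1 × F: no H
  1 × N: 2 H
  1 × N: no H
  1 × O: 1 H
  1 × O: no H
  1 × S: 1 H
  Total hydrogens = 16.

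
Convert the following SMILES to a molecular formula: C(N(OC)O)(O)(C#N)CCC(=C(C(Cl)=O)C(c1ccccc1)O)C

Heavy atoms from the SMILES: 16 C, 1 Cl, 2 N, 5 O.
Implicit hydrogens by atom environment:
  5 × C (aromatic): 1 H each → 5
  5 × C: no H
  3 × O: 1 H each → 3
  2 × C: 3 H each → 6
  2 × C: 2 H each → 4
  2 × N: no H
  2 × O: no H
  1 × C: 1 H
  1 × C (aromatic): no H
  1 × Cl: no H
  Total hydrogens = 19.
Molecular formula: C16H19ClN2O5

C16H19ClN2O5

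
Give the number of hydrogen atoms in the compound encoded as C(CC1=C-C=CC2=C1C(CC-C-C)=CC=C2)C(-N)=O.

Hydrogens are implicit in SMILES; fill each atom to its normal valence:
  6 × C (aromatic): 1 H each → 6
  5 × C: 2 H each → 10
  4 × C (aromatic): no H
  1 × C: 3 H
  1 × C: no H
  1 × N: 2 H
  1 × O: no H
  Total hydrogens = 21.

21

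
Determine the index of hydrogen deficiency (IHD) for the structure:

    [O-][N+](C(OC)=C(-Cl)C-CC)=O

2

Molecular formula from the SMILES: C6H10ClNO3.
DoU = (2C + 2 + N − H − X)/2 = (2·6 + 2 + 1 − 10 − 1)/2 = 4/2 = 2.
(Structurally: 0 ring(s) + 2 π bond(s) = 2.)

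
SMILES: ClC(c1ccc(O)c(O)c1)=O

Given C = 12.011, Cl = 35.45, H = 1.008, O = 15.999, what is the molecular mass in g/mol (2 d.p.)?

172.56

Molecular formula: C7H5ClO3.
M = 7×12.011 + 1×35.45 + 5×1.008 + 3×15.999 = 172.56 g/mol.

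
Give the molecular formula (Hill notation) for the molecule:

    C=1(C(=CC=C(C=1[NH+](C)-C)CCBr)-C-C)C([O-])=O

C13H18BrNO2

Heavy atoms from the SMILES: 1 Br, 13 C, 1 N, 2 O.
Implicit hydrogens by atom environment:
  4 × C (aromatic): no H
  3 × C: 3 H each → 9
  3 × C: 2 H each → 6
  2 × C (aromatic): 1 H each → 2
  1 × Br: no H
  1 × C: no H
  1 × N (charge +1): 1 H
  1 × O: no H
  1 × O (charge -1): no H
  Total hydrogens = 18.
Molecular formula: C13H18BrNO2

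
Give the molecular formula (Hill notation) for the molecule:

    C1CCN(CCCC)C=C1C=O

Heavy atoms from the SMILES: 10 C, 1 N, 1 O.
Implicit hydrogens by atom environment:
  6 × C: 2 H each → 12
  2 × C: 1 H each → 2
  1 × C: 3 H
  1 × C: no H
  1 × N: no H
  1 × O: no H
  Total hydrogens = 17.
Molecular formula: C10H17NO

C10H17NO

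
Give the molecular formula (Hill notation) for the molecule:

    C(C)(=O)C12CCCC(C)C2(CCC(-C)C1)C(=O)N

C15H25NO2

Heavy atoms from the SMILES: 15 C, 1 N, 2 O.
Implicit hydrogens by atom environment:
  6 × C: 2 H each → 12
  4 × C: no H
  3 × C: 3 H each → 9
  2 × C: 1 H each → 2
  2 × O: no H
  1 × N: 2 H
  Total hydrogens = 25.
Molecular formula: C15H25NO2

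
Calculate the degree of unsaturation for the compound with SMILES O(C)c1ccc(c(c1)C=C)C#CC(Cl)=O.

8

Molecular formula from the SMILES: C12H9ClO2.
DoU = (2C + 2 + N − H − X)/2 = (2·12 + 2 + 0 − 9 − 1)/2 = 16/2 = 8.
(Structurally: 1 ring(s) + 7 π bond(s) = 8.)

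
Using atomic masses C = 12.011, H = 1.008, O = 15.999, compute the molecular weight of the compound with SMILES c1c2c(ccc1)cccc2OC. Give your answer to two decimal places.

Molecular formula: C11H10O.
M = 11×12.011 + 10×1.008 + 1×15.999 = 158.20 g/mol.

158.20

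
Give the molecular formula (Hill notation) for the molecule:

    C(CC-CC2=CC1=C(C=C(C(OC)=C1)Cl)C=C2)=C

Heavy atoms from the SMILES: 16 C, 1 Cl, 1 O.
Implicit hydrogens by atom environment:
  5 × C (aromatic): 1 H each → 5
  5 × C (aromatic): no H
  4 × C: 2 H each → 8
  1 × C: 3 H
  1 × C: 1 H
  1 × Cl: no H
  1 × O: no H
  Total hydrogens = 17.
Molecular formula: C16H17ClO

C16H17ClO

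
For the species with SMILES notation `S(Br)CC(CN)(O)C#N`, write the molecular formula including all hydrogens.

Heavy atoms from the SMILES: 1 Br, 4 C, 2 N, 1 O, 1 S.
Implicit hydrogens by atom environment:
  2 × C: 2 H each → 4
  2 × C: no H
  1 × Br: no H
  1 × N: 2 H
  1 × N: no H
  1 × O: 1 H
  1 × S: no H
  Total hydrogens = 7.
Molecular formula: C4H7BrN2OS

C4H7BrN2OS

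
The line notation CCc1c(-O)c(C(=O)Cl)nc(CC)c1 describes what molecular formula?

C10H12ClNO2

Heavy atoms from the SMILES: 10 C, 1 Cl, 1 N, 2 O.
Implicit hydrogens by atom environment:
  4 × C (aromatic): no H
  2 × C: 3 H each → 6
  2 × C: 2 H each → 4
  1 × C (aromatic): 1 H
  1 × C: no H
  1 × Cl: no H
  1 × N (aromatic): no H
  1 × O: 1 H
  1 × O: no H
  Total hydrogens = 12.
Molecular formula: C10H12ClNO2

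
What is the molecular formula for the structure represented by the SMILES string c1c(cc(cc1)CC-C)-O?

Heavy atoms from the SMILES: 9 C, 1 O.
Implicit hydrogens by atom environment:
  4 × C (aromatic): 1 H each → 4
  2 × C: 2 H each → 4
  2 × C (aromatic): no H
  1 × C: 3 H
  1 × O: 1 H
  Total hydrogens = 12.
Molecular formula: C9H12O

C9H12O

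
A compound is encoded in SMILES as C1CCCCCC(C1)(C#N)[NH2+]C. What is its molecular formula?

Heavy atoms from the SMILES: 10 C, 2 N.
Implicit hydrogens by atom environment:
  7 × C: 2 H each → 14
  2 × C: no H
  1 × C: 3 H
  1 × N (charge +1): 2 H
  1 × N: no H
  Total hydrogens = 19.
Net charge +1.
Molecular formula: C10H19N2+

C10H19N2+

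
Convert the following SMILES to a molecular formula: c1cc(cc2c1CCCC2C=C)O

C12H14O

Heavy atoms from the SMILES: 12 C, 1 O.
Implicit hydrogens by atom environment:
  4 × C: 2 H each → 8
  3 × C (aromatic): 1 H each → 3
  3 × C (aromatic): no H
  2 × C: 1 H each → 2
  1 × O: 1 H
  Total hydrogens = 14.
Molecular formula: C12H14O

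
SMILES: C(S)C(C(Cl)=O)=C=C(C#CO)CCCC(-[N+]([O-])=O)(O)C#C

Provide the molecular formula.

C13H12ClNO5S

Heavy atoms from the SMILES: 13 C, 1 Cl, 1 N, 5 O, 1 S.
Implicit hydrogens by atom environment:
  8 × C: no H
  4 × C: 2 H each → 8
  2 × O: 1 H each → 2
  2 × O: no H
  1 × C: 1 H
  1 × Cl: no H
  1 × N (charge +1): no H
  1 × O (charge -1): no H
  1 × S: 1 H
  Total hydrogens = 12.
Molecular formula: C13H12ClNO5S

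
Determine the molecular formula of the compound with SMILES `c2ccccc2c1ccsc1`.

Heavy atoms from the SMILES: 10 C, 1 S.
Implicit hydrogens by atom environment:
  8 × C (aromatic): 1 H each → 8
  2 × C (aromatic): no H
  1 × S (aromatic): no H
  Total hydrogens = 8.
Molecular formula: C10H8S

C10H8S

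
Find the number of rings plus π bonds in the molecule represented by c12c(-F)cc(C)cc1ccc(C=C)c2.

8

Molecular formula from the SMILES: C13H11F.
DoU = (2C + 2 + N − H − X)/2 = (2·13 + 2 + 0 − 11 − 1)/2 = 16/2 = 8.
(Structurally: 2 ring(s) + 6 π bond(s) = 8.)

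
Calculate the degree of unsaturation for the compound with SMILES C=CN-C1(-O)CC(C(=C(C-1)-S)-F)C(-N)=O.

Molecular formula from the SMILES: C9H13FN2O2S.
DoU = (2C + 2 + N − H − X)/2 = (2·9 + 2 + 2 − 13 − 1)/2 = 8/2 = 4.
(Structurally: 1 ring(s) + 3 π bond(s) = 4.)

4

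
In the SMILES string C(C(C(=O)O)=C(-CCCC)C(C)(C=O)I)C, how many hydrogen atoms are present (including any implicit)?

19

Hydrogens are implicit in SMILES; fill each atom to its normal valence:
  4 × C: 2 H each → 8
  4 × C: no H
  3 × C: 3 H each → 9
  2 × O: no H
  1 × C: 1 H
  1 × I: no H
  1 × O: 1 H
  Total hydrogens = 19.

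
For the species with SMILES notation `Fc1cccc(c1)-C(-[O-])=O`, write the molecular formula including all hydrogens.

C7H4FO2-

Heavy atoms from the SMILES: 7 C, 1 F, 2 O.
Implicit hydrogens by atom environment:
  4 × C (aromatic): 1 H each → 4
  2 × C (aromatic): no H
  1 × C: no H
  1 × F: no H
  1 × O: no H
  1 × O (charge -1): no H
  Total hydrogens = 4.
Net charge -1.
Molecular formula: C7H4FO2-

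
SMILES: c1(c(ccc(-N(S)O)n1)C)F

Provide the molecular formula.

C6H7FN2OS

Heavy atoms from the SMILES: 6 C, 1 F, 2 N, 1 O, 1 S.
Implicit hydrogens by atom environment:
  3 × C (aromatic): no H
  2 × C (aromatic): 1 H each → 2
  1 × C: 3 H
  1 × F: no H
  1 × N (aromatic): no H
  1 × N: no H
  1 × O: 1 H
  1 × S: 1 H
  Total hydrogens = 7.
Molecular formula: C6H7FN2OS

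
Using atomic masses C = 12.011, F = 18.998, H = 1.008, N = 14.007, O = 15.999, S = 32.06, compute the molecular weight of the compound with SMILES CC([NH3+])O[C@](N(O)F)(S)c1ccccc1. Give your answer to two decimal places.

233.28

Molecular formula: C9H14FN2O2S+.
M = 9×12.011 + 1×18.998 + 14×1.008 + 2×14.007 + 2×15.999 + 1×32.06 = 233.28 g/mol.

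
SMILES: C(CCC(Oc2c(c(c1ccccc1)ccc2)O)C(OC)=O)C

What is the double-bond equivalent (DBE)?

9

Molecular formula from the SMILES: C19H22O4.
DoU = (2C + 2 + N − H − X)/2 = (2·19 + 2 + 0 − 22 − 0)/2 = 18/2 = 9.
(Structurally: 2 ring(s) + 7 π bond(s) = 9.)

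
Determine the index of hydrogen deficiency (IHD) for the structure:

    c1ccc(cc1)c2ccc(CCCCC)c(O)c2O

8

Molecular formula from the SMILES: C17H20O2.
DoU = (2C + 2 + N − H − X)/2 = (2·17 + 2 + 0 − 20 − 0)/2 = 16/2 = 8.
(Structurally: 2 ring(s) + 6 π bond(s) = 8.)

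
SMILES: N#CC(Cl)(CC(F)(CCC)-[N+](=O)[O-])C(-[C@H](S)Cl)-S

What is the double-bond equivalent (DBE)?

3

Molecular formula from the SMILES: C9H13Cl2FN2O2S2.
DoU = (2C + 2 + N − H − X)/2 = (2·9 + 2 + 2 − 13 − 3)/2 = 6/2 = 3.
(Structurally: 0 ring(s) + 3 π bond(s) = 3.)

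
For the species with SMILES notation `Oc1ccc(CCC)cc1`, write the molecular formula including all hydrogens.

Heavy atoms from the SMILES: 9 C, 1 O.
Implicit hydrogens by atom environment:
  4 × C (aromatic): 1 H each → 4
  2 × C: 2 H each → 4
  2 × C (aromatic): no H
  1 × C: 3 H
  1 × O: 1 H
  Total hydrogens = 12.
Molecular formula: C9H12O

C9H12O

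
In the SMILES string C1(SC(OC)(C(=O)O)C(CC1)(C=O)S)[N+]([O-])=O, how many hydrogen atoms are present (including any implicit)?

Hydrogens are implicit in SMILES; fill each atom to its normal valence:
  4 × O: no H
  3 × C: no H
  2 × C: 2 H each → 4
  2 × C: 1 H each → 2
  1 × C: 3 H
  1 × N (charge +1): no H
  1 × O: 1 H
  1 × O (charge -1): no H
  1 × S: 1 H
  1 × S: no H
  Total hydrogens = 11.

11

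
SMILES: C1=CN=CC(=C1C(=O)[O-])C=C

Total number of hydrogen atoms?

6

Hydrogens are implicit in SMILES; fill each atom to its normal valence:
  3 × C (aromatic): 1 H each → 3
  2 × C (aromatic): no H
  1 × C: 2 H
  1 × C: 1 H
  1 × C: no H
  1 × N (aromatic): no H
  1 × O: no H
  1 × O (charge -1): no H
  Total hydrogens = 6.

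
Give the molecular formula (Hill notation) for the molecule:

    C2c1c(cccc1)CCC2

Heavy atoms from the SMILES: 10 C.
Implicit hydrogens by atom environment:
  4 × C: 2 H each → 8
  4 × C (aromatic): 1 H each → 4
  2 × C (aromatic): no H
  Total hydrogens = 12.
Molecular formula: C10H12

C10H12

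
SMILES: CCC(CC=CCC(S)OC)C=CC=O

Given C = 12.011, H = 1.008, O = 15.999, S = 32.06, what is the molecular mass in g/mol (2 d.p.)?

228.35

Molecular formula: C12H20O2S.
M = 12×12.011 + 20×1.008 + 2×15.999 + 1×32.06 = 228.35 g/mol.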